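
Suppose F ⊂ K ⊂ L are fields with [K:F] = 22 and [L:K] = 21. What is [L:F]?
[L:F] = 462

The tower law says that for any tower of field extensions F ⊂ K ⊂ L with finite degrees, [L:F] = [L:K] · [K:F]. Here this gives [L:F] = 21 · 22 = 462.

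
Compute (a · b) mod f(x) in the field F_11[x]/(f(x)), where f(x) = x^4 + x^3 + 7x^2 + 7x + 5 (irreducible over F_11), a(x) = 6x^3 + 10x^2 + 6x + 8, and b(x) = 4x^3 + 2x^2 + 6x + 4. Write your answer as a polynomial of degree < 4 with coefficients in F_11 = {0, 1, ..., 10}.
a · b ≡ x^3 + 5x^2 + 7x + 7 (mod f(x))

Multiply in F_11[x]: a(x)·b(x) = (6x^3 + 10x^2 + 6x + 8)·(4x^3 + 2x^2 + 6x + 4) = 2x^6 + 8x^5 + 3x^4 + 7x^3 + 4x^2 + 6x + 10. This has degree ≥ 4, so divide by f(x) over F_11: 2x^6 + 8x^5 + 3x^4 + 7x^3 + 4x^2 + 6x + 10 = (2x^2 + 6x + 5)·(x^4 + x^3 + 7x^2 + 7x + 5) + (x^3 + 5x^2 + 7x + 7). Hence a·b ≡ x^3 + 5x^2 + 7x + 7 (mod f). (F_11[x]/(f) is a field with 11^4 = 14641 elements since f is irreducible of degree 4.)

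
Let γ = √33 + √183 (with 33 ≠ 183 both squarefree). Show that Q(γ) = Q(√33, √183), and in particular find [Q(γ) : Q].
[Q(γ) : Q] = 4 (equivalently, Q(γ) = Q(√33, √183))

Obviously Q(γ) ⊆ Q(√33, √183), and [Q(√33, √183):Q] = 4 (since 33, 183 are distinct squarefree integers > 1 with 6039 not a perfect square). To show equality we compute the minimal polynomial of γ. From γ = √33 + √183: γ^2 = 33 + 2√(6039) + 183 = 216 + 2√(6039), so γ^2 - 216 = 2√(6039); squaring, (γ^2 - 216)^2 = 4·6039, i.e. γ^4 - 432γ^2 + 46656 - 24156 = 0, i.e. γ^4 - 432γ^2 + 22500 = 0. So γ is a root of x^4 - 432x^2 + 22500. This polynomial is irreducible over Q: it has no rational root (each ±√33 ± √183 is irrational), and any factorization into two quadratics over Q would force √(6039) ∈ Q (pairing opposite roots) or √33, √183 ∈ Q (other pairings), all impossible. Hence [Q(γ):Q] = 4 = [Q(√33, √183):Q], so Q(γ) = Q(√33, √183).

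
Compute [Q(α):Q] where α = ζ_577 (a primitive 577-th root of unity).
[Q(α):Q] = 576

The minimal polynomial of ζ_577 over Q is the 577-th cyclotomic polynomial Φ_577(x), which is irreducible over Q and has degree φ(577) = 576. Hence [Q(α):Q] = φ(577) = 576.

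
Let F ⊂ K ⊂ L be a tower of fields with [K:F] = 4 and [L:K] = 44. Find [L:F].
[L:F] = 176

The tower law says that for any tower of field extensions F ⊂ K ⊂ L with finite degrees, [L:F] = [L:K] · [K:F]. Here this gives [L:F] = 44 · 4 = 176.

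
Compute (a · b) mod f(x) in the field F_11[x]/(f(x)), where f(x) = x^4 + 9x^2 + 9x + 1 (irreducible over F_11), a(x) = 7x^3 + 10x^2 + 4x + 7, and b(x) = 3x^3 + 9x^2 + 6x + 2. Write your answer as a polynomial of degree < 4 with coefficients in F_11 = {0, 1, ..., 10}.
a · b ≡ 7x^3 + 6x^2 + 10x + 4 (mod f(x))

Multiply in F_11[x]: a(x)·b(x) = (7x^3 + 10x^2 + 4x + 7)·(3x^3 + 9x^2 + 6x + 2) = 10x^6 + 5x^5 + x^4 + 10x^3 + 8x^2 + 6x + 3. This has degree ≥ 4, so divide by f(x) over F_11: 10x^6 + 5x^5 + x^4 + 10x^3 + 8x^2 + 6x + 3 = (10x^2 + 5x + 10)·(x^4 + 9x^2 + 9x + 1) + (7x^3 + 6x^2 + 10x + 4). Hence a·b ≡ 7x^3 + 6x^2 + 10x + 4 (mod f). (F_11[x]/(f) is a field with 11^4 = 14641 elements since f is irreducible of degree 4.)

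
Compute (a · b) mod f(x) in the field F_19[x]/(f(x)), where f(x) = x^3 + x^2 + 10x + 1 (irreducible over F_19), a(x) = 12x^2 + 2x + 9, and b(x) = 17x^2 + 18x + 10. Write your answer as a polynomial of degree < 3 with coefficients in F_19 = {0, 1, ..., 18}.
a · b ≡ 9x^2 + 12x + 6 (mod f(x))

Multiply in F_19[x]: a(x)·b(x) = (12x^2 + 2x + 9)·(17x^2 + 18x + 10) = 14x^4 + 3x^3 + 5x^2 + 11x + 14. This has degree ≥ 3, so divide by f(x) over F_19: 14x^4 + 3x^3 + 5x^2 + 11x + 14 = (14x + 8)·(x^3 + x^2 + 10x + 1) + (9x^2 + 12x + 6). Hence a·b ≡ 9x^2 + 12x + 6 (mod f). (F_19[x]/(f) is a field with 19^3 = 6859 elements since f is irreducible of degree 3.)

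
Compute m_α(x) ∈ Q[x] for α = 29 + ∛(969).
m_α(x) = x^3 - 87x^2 + 2523x - 25358

Set β = α - 29 = ∛(969), so β^3 = 969. Then (α - 29)^3 - 969 = 0, i.e. α is a root of g(x) = (x - 29)^3 - 969 = x^3 - 87x^2 + 2523x - 25358. Since g(x) = h(x - 29) where h(x) = x^3 - 969, and h is irreducible over Q (because 969 is not a perfect cube, so h has no rational root, and a monic cubic with no rational root is irreducible), g is also irreducible (irreducibility is preserved under the substitution x → x - 29). Hence m_α(x) = x^3 - 87x^2 + 2523x - 25358.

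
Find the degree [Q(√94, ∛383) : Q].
[Q(√94, ∛383) : Q] = 6

Let L = Q(√94, ∛383). Since Q(√94) ⊂ L and [Q(√94):Q] = 2, the tower law gives 2 | [L:Q]. Likewise Q(∛383) ⊂ L with [Q(∛383):Q] = 3 (because 383 is not a perfect cube), so 3 | [L:Q]. As gcd(2,3) = 1, [L:Q] is divisible by 6. Conversely L is generated over Q by √94 and ∛383, so [L:Q] ≤ 2·3 = 6. Therefore [Q(√94, ∛383) : Q] = 6.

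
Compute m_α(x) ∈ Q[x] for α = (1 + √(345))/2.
m_α(x) = x^2 - x - 86

From 2α - 1 = √(345), squaring gives (2α - 1)^2 = 345, i.e. 4α^2 - 4α + 1 = 345, so α^2 - α + (1 - 345)/4 = 0. Since 345 ≡ 1 (mod 4), (1 - 345)/4 = -86 ∈ Z. The polynomial x^2 - x - 86 has discriminant 1 - 4·(-86) = 345, which is not a perfect square in Q (d = 345 is squarefree and ≠ 1), so x^2 - x - 86 is irreducible over Q. It is the minimal polynomial of α.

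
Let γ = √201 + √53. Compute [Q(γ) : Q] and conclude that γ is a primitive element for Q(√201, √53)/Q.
[Q(γ) : Q] = 4 (equivalently, Q(γ) = Q(√201, √53))

Obviously Q(γ) ⊆ Q(√201, √53), and [Q(√201, √53):Q] = 4 (since 201, 53 are distinct squarefree integers > 1 with 10653 not a perfect square). To show equality we compute the minimal polynomial of γ. From γ = √201 + √53: γ^2 = 201 + 2√(10653) + 53 = 254 + 2√(10653), so γ^2 - 254 = 2√(10653); squaring, (γ^2 - 254)^2 = 4·10653, i.e. γ^4 - 508γ^2 + 64516 - 42612 = 0, i.e. γ^4 - 508γ^2 + 21904 = 0. So γ is a root of x^4 - 508x^2 + 21904. This polynomial is irreducible over Q: it has no rational root (each ±√201 ± √53 is irrational), and any factorization into two quadratics over Q would force √(10653) ∈ Q (pairing opposite roots) or √201, √53 ∈ Q (other pairings), all impossible. Hence [Q(γ):Q] = 4 = [Q(√201, √53):Q], so Q(γ) = Q(√201, √53).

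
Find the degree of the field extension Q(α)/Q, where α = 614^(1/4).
[Q(α):Q] = 4

α is a root of x^4 - 614. By Eisenstein's criterion at the prime p = 2 (which divides the constant term 614 but p^2 = 4 does not, since 614 is squarefree), x^4 - 614 is irreducible over Q. Hence [Q(α):Q] = 4.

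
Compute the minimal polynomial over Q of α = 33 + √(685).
m_α(x) = x^2 - 66x + 404

From α - 33 = √(685), squaring gives (α - 33)^2 = 685, i.e. α^2 - 66α + 1089 = 685, so α^2 - 66α + 404 = 0. The discriminant of x^2 - 66x + 404 is (-66)^2 - 4·(404) = 4356 - 1616 = 2740, and 4·(685) is not a perfect square in Q since 685 is squarefree and ≠ 1. Hence x^2 - 66x + 404 is irreducible over Q and is the minimal polynomial of α.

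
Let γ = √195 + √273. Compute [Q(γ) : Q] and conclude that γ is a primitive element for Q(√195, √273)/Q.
[Q(γ) : Q] = 4 (equivalently, Q(γ) = Q(√195, √273))

Obviously Q(γ) ⊆ Q(√195, √273), and [Q(√195, √273):Q] = 4 (since 195, 273 are distinct squarefree integers > 1 with 53235 not a perfect square). To show equality we compute the minimal polynomial of γ. From γ = √195 + √273: γ^2 = 195 + 2√(53235) + 273 = 468 + 2√(53235), so γ^2 - 468 = 2√(53235); squaring, (γ^2 - 468)^2 = 4·53235, i.e. γ^4 - 936γ^2 + 219024 - 212940 = 0, i.e. γ^4 - 936γ^2 + 6084 = 0. So γ is a root of x^4 - 936x^2 + 6084. This polynomial is irreducible over Q: it has no rational root (each ±√195 ± √273 is irrational), and any factorization into two quadratics over Q would force √(53235) ∈ Q (pairing opposite roots) or √195, √273 ∈ Q (other pairings), all impossible. Hence [Q(γ):Q] = 4 = [Q(√195, √273):Q], so Q(γ) = Q(√195, √273).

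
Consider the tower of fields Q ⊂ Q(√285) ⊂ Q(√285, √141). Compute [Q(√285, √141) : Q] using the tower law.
[Q(√285, √141) : Q] = 4

[Q(√285):Q] = 2 (min poly x^2 - 285, irreducible since 285 is squarefree > 1). For the top step, suppose √141 ∈ Q(√285), say √141 = c + d√285 with c, d ∈ Q. Squaring: 141 = c^2 + 285d^2 + 2cd√285. Since √285 ∉ Q this forces 2cd = 0. If d = 0 then √141 = c ∈ Q, contradicting 141 squarefree > 1. If c = 0 then 141 = 285d^2, so 285·141 = (285d)^2 is a perfect square in Q — but 285·141 = 40185 is not a perfect square (since 285 and 141 are distinct squarefree integers). Contradiction. Hence √141 ∉ Q(√285), so x^2 - 141 stays irreducible over Q(√285) and [Q(√285, √141) : Q(√285)] = 2. By the tower law, [Q(√285, √141) : Q] = 2 · 2 = 4.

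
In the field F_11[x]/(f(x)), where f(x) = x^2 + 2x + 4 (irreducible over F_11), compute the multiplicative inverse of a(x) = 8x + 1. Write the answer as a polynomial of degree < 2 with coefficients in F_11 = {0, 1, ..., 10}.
a(x)^(-1) ≡ 8x + 4 (mod f(x))

Since f is irreducible over F_11, F_11[x]/(f) is a field and a(x) ≠ 0 has an inverse. Apply the extended Euclidean algorithm to f(x) and a(x) in F_11[x]: f(x) = (7x + 9)·a(x) + (6). The last nonzero remainder is the constant 6 = gcd(f, a) in F_11. Back-substituting through the division chain expresses 6 = s(x)·a(x) + t(x)·f(x) with s(x) ≡ 4x + 2 (mod f), so (4x + 2)·a(x) ≡ 6 (mod f). Multiplying by 6^(-1) ≡ 2 in F_11 gives a(x)^(-1) ≡ 2·(4x + 2) ≡ 8x + 4 (mod f). Check: (8x + 1)·(8x + 4) = 9x^2 + 7x + 4 ≡ 1 (mod x^2 + 2x + 4).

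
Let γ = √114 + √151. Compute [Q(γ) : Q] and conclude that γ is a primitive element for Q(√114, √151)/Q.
[Q(γ) : Q] = 4 (equivalently, Q(γ) = Q(√114, √151))

Obviously Q(γ) ⊆ Q(√114, √151), and [Q(√114, √151):Q] = 4 (since 114, 151 are distinct squarefree integers > 1 with 17214 not a perfect square). To show equality we compute the minimal polynomial of γ. From γ = √114 + √151: γ^2 = 114 + 2√(17214) + 151 = 265 + 2√(17214), so γ^2 - 265 = 2√(17214); squaring, (γ^2 - 265)^2 = 4·17214, i.e. γ^4 - 530γ^2 + 70225 - 68856 = 0, i.e. γ^4 - 530γ^2 + 1369 = 0. So γ is a root of x^4 - 530x^2 + 1369. This polynomial is irreducible over Q: it has no rational root (each ±√114 ± √151 is irrational), and any factorization into two quadratics over Q would force √(17214) ∈ Q (pairing opposite roots) or √114, √151 ∈ Q (other pairings), all impossible. Hence [Q(γ):Q] = 4 = [Q(√114, √151):Q], so Q(γ) = Q(√114, √151).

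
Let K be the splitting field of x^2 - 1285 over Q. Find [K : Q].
[K : Q] = 2

f(x) = x^2 - 1285 factors as (x - √1285)(x + √1285). The splitting field is K = Q(√1285). Since 1285 is squarefree and > 1, it is not a perfect square, so x^2 - 1285 is irreducible over Q and [Q(√1285) : Q] = 2. Hence [K : Q] = 2.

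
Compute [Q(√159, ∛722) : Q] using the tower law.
[Q(√159, ∛722) : Q] = 6

Let L = Q(√159, ∛722). Since Q(√159) ⊂ L and [Q(√159):Q] = 2, the tower law gives 2 | [L:Q]. Likewise Q(∛722) ⊂ L with [Q(∛722):Q] = 3 (because 722 is not a perfect cube), so 3 | [L:Q]. As gcd(2,3) = 1, [L:Q] is divisible by 6. Conversely L is generated over Q by √159 and ∛722, so [L:Q] ≤ 2·3 = 6. Therefore [Q(√159, ∛722) : Q] = 6.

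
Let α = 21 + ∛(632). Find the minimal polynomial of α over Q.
m_α(x) = x^3 - 63x^2 + 1323x - 9893

Set β = α - 21 = ∛(632), so β^3 = 632. Then (α - 21)^3 - 632 = 0, i.e. α is a root of g(x) = (x - 21)^3 - 632 = x^3 - 63x^2 + 1323x - 9893. Since g(x) = h(x - 21) where h(x) = x^3 - 632, and h is irreducible over Q (because 632 is not a perfect cube, so h has no rational root, and a monic cubic with no rational root is irreducible), g is also irreducible (irreducibility is preserved under the substitution x → x - 21). Hence m_α(x) = x^3 - 63x^2 + 1323x - 9893.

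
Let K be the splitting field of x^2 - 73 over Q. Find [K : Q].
[K : Q] = 2

f(x) = x^2 - 73 factors as (x - √73)(x + √73). The splitting field is K = Q(√73). Since 73 is squarefree and > 1, it is not a perfect square, so x^2 - 73 is irreducible over Q and [Q(√73) : Q] = 2. Hence [K : Q] = 2.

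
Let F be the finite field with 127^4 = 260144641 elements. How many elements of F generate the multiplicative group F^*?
There are φ(260144640) = 59424768 primitive elements

F_q^* is cyclic of order q - 1 = 260144640. A cyclic group of order m has exactly φ(m) generators. Here m = 260144640 = 2^9 · 3^2 · 5 · 7 · 1613, so the number of primitive elements is φ(260144640) = 59424768.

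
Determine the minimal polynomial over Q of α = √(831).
m_α(x) = x^2 - 831

α satisfies α^2 - 831 = 0, so x^2 - 831 annihilates α. Since d = 831 is squarefree and ≠ 1, it is not a perfect square in Q, so x^2 - 831 has no rational root and is therefore irreducible over Q (a degree-2 polynomial over a field is irreducible iff it has no root). Hence m_α(x) = x^2 - 831.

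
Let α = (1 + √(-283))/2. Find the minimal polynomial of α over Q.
m_α(x) = x^2 - x + 71

From 2α - 1 = √(-283), squaring gives (2α - 1)^2 = -283, i.e. 4α^2 - 4α + 1 = -283, so α^2 - α + (1 + 283)/4 = 0. Since -283 ≡ 1 (mod 4), (1 + 283)/4 = 71 ∈ Z. The polynomial x^2 - x + 71 has discriminant 1 - 4·(71) = -283, which is not a perfect square in Q (d = -283 is squarefree and ≠ 1), so x^2 - x + 71 is irreducible over Q. It is the minimal polynomial of α.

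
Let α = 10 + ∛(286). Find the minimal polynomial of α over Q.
m_α(x) = x^3 - 30x^2 + 300x - 1286

Set β = α - 10 = ∛(286), so β^3 = 286. Then (α - 10)^3 - 286 = 0, i.e. α is a root of g(x) = (x - 10)^3 - 286 = x^3 - 30x^2 + 300x - 1286. Since g(x) = h(x - 10) where h(x) = x^3 - 286, and h is irreducible over Q (because 286 is not a perfect cube, so h has no rational root, and a monic cubic with no rational root is irreducible), g is also irreducible (irreducibility is preserved under the substitution x → x - 10). Hence m_α(x) = x^3 - 30x^2 + 300x - 1286.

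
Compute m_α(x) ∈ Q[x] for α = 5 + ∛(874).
m_α(x) = x^3 - 15x^2 + 75x - 999

Set β = α - 5 = ∛(874), so β^3 = 874. Then (α - 5)^3 - 874 = 0, i.e. α is a root of g(x) = (x - 5)^3 - 874 = x^3 - 15x^2 + 75x - 999. Since g(x) = h(x - 5) where h(x) = x^3 - 874, and h is irreducible over Q (because 874 is not a perfect cube, so h has no rational root, and a monic cubic with no rational root is irreducible), g is also irreducible (irreducibility is preserved under the substitution x → x - 5). Hence m_α(x) = x^3 - 15x^2 + 75x - 999.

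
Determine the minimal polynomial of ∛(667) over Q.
m_α(x) = x^3 - 667

α satisfies α^3 = 667, so x^3 - 667 annihilates α. By the rational root test, a rational root p/q (in lowest terms) of x^3 - 667 would satisfy p^3 = 667 q^3, forcing q = 1 and p^3 = 667; but 667 is not a perfect cube, contradiction. A monic cubic over Q with no rational root is irreducible (any nontrivial factorization would include a linear factor). Hence x^3 - 667 is the minimal polynomial of α, and in particular [Q(α):Q] = 3.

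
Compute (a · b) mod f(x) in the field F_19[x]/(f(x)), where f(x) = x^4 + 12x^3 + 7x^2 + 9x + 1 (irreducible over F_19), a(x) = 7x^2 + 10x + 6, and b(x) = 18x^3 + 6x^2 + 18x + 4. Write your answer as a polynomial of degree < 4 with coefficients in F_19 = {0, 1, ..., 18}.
a · b ≡ 15x^3 + 8x^2 + 4x + 3 (mod f(x))

Multiply in F_19[x]: a(x)·b(x) = (7x^2 + 10x + 6)·(18x^3 + 6x^2 + 18x + 4) = 12x^5 + 13x^4 + 9x^3 + 16x^2 + 15x + 5. This has degree ≥ 4, so divide by f(x) over F_19: 12x^5 + 13x^4 + 9x^3 + 16x^2 + 15x + 5 = (12x + 2)·(x^4 + 12x^3 + 7x^2 + 9x + 1) + (15x^3 + 8x^2 + 4x + 3). Hence a·b ≡ 15x^3 + 8x^2 + 4x + 3 (mod f). (F_19[x]/(f) is a field with 19^4 = 130321 elements since f is irreducible of degree 4.)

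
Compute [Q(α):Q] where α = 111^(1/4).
[Q(α):Q] = 4

α is a root of x^4 - 111. By Eisenstein's criterion at the prime p = 3 (which divides the constant term 111 but p^2 = 9 does not, since 111 is squarefree), x^4 - 111 is irreducible over Q. Hence [Q(α):Q] = 4.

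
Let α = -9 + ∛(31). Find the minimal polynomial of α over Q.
m_α(x) = x^3 + 27x^2 + 243x + 698

Set β = α + 9 = ∛(31), so β^3 = 31. Then (α + 9)^3 - 31 = 0, i.e. α is a root of g(x) = (x + 9)^3 - 31 = x^3 + 27x^2 + 243x + 698. Since g(x) = h(x + 9) where h(x) = x^3 - 31, and h is irreducible over Q (because 31 is not a perfect cube, so h has no rational root, and a monic cubic with no rational root is irreducible), g is also irreducible (irreducibility is preserved under the substitution x → x + 9). Hence m_α(x) = x^3 + 27x^2 + 243x + 698.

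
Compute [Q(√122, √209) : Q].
[Q(√122, √209) : Q] = 4

[Q(√122):Q] = 2 (min poly x^2 - 122, irreducible since 122 is squarefree > 1). For the top step, suppose √209 ∈ Q(√122), say √209 = c + d√122 with c, d ∈ Q. Squaring: 209 = c^2 + 122d^2 + 2cd√122. Since √122 ∉ Q this forces 2cd = 0. If d = 0 then √209 = c ∈ Q, contradicting 209 squarefree > 1. If c = 0 then 209 = 122d^2, so 122·209 = (122d)^2 is a perfect square in Q — but 122·209 = 25498 is not a perfect square (since 122 and 209 are distinct squarefree integers). Contradiction. Hence √209 ∉ Q(√122), so x^2 - 209 stays irreducible over Q(√122) and [Q(√122, √209) : Q(√122)] = 2. By the tower law, [Q(√122, √209) : Q] = 2 · 2 = 4.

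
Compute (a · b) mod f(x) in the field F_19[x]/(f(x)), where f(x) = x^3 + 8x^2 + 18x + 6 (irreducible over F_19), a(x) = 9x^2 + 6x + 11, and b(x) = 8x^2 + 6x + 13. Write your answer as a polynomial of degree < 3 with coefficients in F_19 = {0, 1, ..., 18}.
a · b ≡ x^2 + 17x + 4 (mod f(x))

Multiply in F_19[x]: a(x)·b(x) = (9x^2 + 6x + 11)·(8x^2 + 6x + 13) = 15x^4 + 7x^3 + 13x^2 + 11x + 10. This has degree ≥ 3, so divide by f(x) over F_19: 15x^4 + 7x^3 + 13x^2 + 11x + 10 = (15x + 1)·(x^3 + 8x^2 + 18x + 6) + (x^2 + 17x + 4). Hence a·b ≡ x^2 + 17x + 4 (mod f). (F_19[x]/(f) is a field with 19^3 = 6859 elements since f is irreducible of degree 3.)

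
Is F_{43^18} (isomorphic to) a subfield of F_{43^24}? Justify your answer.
No: F_{43^18} is not a subfield of F_{43^24}

F_{p^m} embeds in F_{p^n} iff m | n. Here 18 ∤ 24 (since 24 = 1·18 + 6 with remainder 6 ≠ 0), so F_{43^18} is not a subfield of F_{43^24}. Equivalently: if it were, the tower law would give 18 = [F_{43^18}:F_43] dividing [F_{43^24}:F_43] = 24, contradiction.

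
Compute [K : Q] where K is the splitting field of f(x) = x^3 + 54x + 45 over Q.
[K : Q] = 6

By the rational root test, any rational root of the monic integer polynomial f(x) = x^3 + 54x + 45 must be an integer dividing the constant term 45, i.e. one of ±{1, 3, 5, 9, 15, 45}. Evaluating: f(1) = 100, f(-1) = -10, f(3) = 234, f(-3) = -144, f(5) = 440, f(-5) = -350, f(9) = 1260, f(-9) = -1170, f(15) = 4230, f(-15) = -4140, f(45) = 93600, f(-45) = -93510; none is 0, so f has no rational root and is therefore irreducible over Q (a cubic with no linear factor over a field is irreducible). For an irreducible cubic, the Galois group is A_3 or S_3 according as the discriminant disc(f) = -4a^3 - 27b^2 = -4·(54)^3 - 27·(45)^2 = -684531 is or is not a square in Q. Here disc(f) = -684531 is not a perfect square in Q, so the Galois group of f over Q is not contained in A_3 and must be all of S_3. The splitting field has degree |S_3| = 6 over Q, so [K : Q] = 6.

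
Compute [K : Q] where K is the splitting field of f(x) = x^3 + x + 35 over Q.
[K : Q] = 6

By the rational root test, any rational root of the monic integer polynomial f(x) = x^3 + x + 35 must be an integer dividing the constant term 35, i.e. one of ±{1, 5, 7, 35}. Evaluating: f(1) = 37, f(-1) = 33, f(5) = 165, f(-5) = -95, f(7) = 385, f(-7) = -315, f(35) = 42945, f(-35) = -42875; none is 0, so f has no rational root and is therefore irreducible over Q (a cubic with no linear factor over a field is irreducible). For an irreducible cubic, the Galois group is A_3 or S_3 according as the discriminant disc(f) = -4a^3 - 27b^2 = -4·(1)^3 - 27·(35)^2 = -33079 is or is not a square in Q. Here disc(f) = -33079 is not a perfect square in Q, so the Galois group of f over Q is not contained in A_3 and must be all of S_3. The splitting field has degree |S_3| = 6 over Q, so [K : Q] = 6.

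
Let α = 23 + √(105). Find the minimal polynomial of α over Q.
m_α(x) = x^2 - 46x + 424

From α - 23 = √(105), squaring gives (α - 23)^2 = 105, i.e. α^2 - 46α + 529 = 105, so α^2 - 46α + 424 = 0. The discriminant of x^2 - 46x + 424 is (-46)^2 - 4·(424) = 2116 - 1696 = 420, and 4·(105) is not a perfect square in Q since 105 is squarefree and ≠ 1. Hence x^2 - 46x + 424 is irreducible over Q and is the minimal polynomial of α.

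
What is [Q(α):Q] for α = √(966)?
[Q(α):Q] = 2

[Q(α):Q] equals the degree of the minimal polynomial of α. Here α^2 = 966 and x^2 - 966 is irreducible (d = 966 is squarefree, ≠ 1, hence not a square), so deg(m_α) = 2. Thus [Q(α):Q] = 2.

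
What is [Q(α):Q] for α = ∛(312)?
[Q(α):Q] = 3

The minimal polynomial of α is x^3 - 312, irreducible over Q since 312 is not a perfect cube (so x^3 - 312 has no rational root). Hence [Q(α):Q] = deg(m_α) = 3.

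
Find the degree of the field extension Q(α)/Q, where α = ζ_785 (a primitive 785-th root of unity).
[Q(α):Q] = 624

The minimal polynomial of ζ_785 over Q is the 785-th cyclotomic polynomial Φ_785(x), which is irreducible over Q and has degree φ(785) = 624. Hence [Q(α):Q] = φ(785) = 624.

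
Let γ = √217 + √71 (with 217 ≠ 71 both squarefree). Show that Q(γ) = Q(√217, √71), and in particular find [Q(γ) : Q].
[Q(γ) : Q] = 4 (equivalently, Q(γ) = Q(√217, √71))

Obviously Q(γ) ⊆ Q(√217, √71), and [Q(√217, √71):Q] = 4 (since 217, 71 are distinct squarefree integers > 1 with 15407 not a perfect square). To show equality we compute the minimal polynomial of γ. From γ = √217 + √71: γ^2 = 217 + 2√(15407) + 71 = 288 + 2√(15407), so γ^2 - 288 = 2√(15407); squaring, (γ^2 - 288)^2 = 4·15407, i.e. γ^4 - 576γ^2 + 82944 - 61628 = 0, i.e. γ^4 - 576γ^2 + 21316 = 0. So γ is a root of x^4 - 576x^2 + 21316. This polynomial is irreducible over Q: it has no rational root (each ±√217 ± √71 is irrational), and any factorization into two quadratics over Q would force √(15407) ∈ Q (pairing opposite roots) or √217, √71 ∈ Q (other pairings), all impossible. Hence [Q(γ):Q] = 4 = [Q(√217, √71):Q], so Q(γ) = Q(√217, √71).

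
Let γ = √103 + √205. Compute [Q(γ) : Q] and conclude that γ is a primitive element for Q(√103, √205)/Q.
[Q(γ) : Q] = 4 (equivalently, Q(γ) = Q(√103, √205))

Obviously Q(γ) ⊆ Q(√103, √205), and [Q(√103, √205):Q] = 4 (since 103, 205 are distinct squarefree integers > 1 with 21115 not a perfect square). To show equality we compute the minimal polynomial of γ. From γ = √103 + √205: γ^2 = 103 + 2√(21115) + 205 = 308 + 2√(21115), so γ^2 - 308 = 2√(21115); squaring, (γ^2 - 308)^2 = 4·21115, i.e. γ^4 - 616γ^2 + 94864 - 84460 = 0, i.e. γ^4 - 616γ^2 + 10404 = 0. So γ is a root of x^4 - 616x^2 + 10404. This polynomial is irreducible over Q: it has no rational root (each ±√103 ± √205 is irrational), and any factorization into two quadratics over Q would force √(21115) ∈ Q (pairing opposite roots) or √103, √205 ∈ Q (other pairings), all impossible. Hence [Q(γ):Q] = 4 = [Q(√103, √205):Q], so Q(γ) = Q(√103, √205).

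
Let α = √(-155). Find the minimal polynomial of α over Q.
m_α(x) = x^2 + 155

α satisfies α^2 + 155 = 0, so x^2 + 155 annihilates α. Since d = -155 is squarefree and ≠ 1, it is not a perfect square in Q, so x^2 + 155 has no rational root and is therefore irreducible over Q (a degree-2 polynomial over a field is irreducible iff it has no root). Hence m_α(x) = x^2 + 155.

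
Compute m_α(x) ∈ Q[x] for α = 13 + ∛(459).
m_α(x) = x^3 - 39x^2 + 507x - 2656

Set β = α - 13 = ∛(459), so β^3 = 459. Then (α - 13)^3 - 459 = 0, i.e. α is a root of g(x) = (x - 13)^3 - 459 = x^3 - 39x^2 + 507x - 2656. Since g(x) = h(x - 13) where h(x) = x^3 - 459, and h is irreducible over Q (because 459 is not a perfect cube, so h has no rational root, and a monic cubic with no rational root is irreducible), g is also irreducible (irreducibility is preserved under the substitution x → x - 13). Hence m_α(x) = x^3 - 39x^2 + 507x - 2656.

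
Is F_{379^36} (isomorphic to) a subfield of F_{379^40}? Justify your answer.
No: F_{379^36} is not a subfield of F_{379^40}

F_{p^m} embeds in F_{p^n} iff m | n. Here 36 ∤ 40 (since 40 = 1·36 + 4 with remainder 4 ≠ 0), so F_{379^36} is not a subfield of F_{379^40}. Equivalently: if it were, the tower law would give 36 = [F_{379^36}:F_379] dividing [F_{379^40}:F_379] = 40, contradiction.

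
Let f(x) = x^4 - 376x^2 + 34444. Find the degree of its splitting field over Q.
[K : Q] = 4

Solving the quadratic in x^2: x^2 = (376 ± √(376^2 - 4·34444))/2 = (376 ± √3600)/2 = (376 ± 60)/2, giving x^2 = 158 or x^2 = 218. So f(x) = (x^2 - 158)(x^2 - 218) and the roots of f are ±√158, ±√218. Hence the splitting field is K = Q(√158, √218). Since 158 and 218 are distinct squarefree integers > 1, their product 34444 is not a perfect square, so √218 ∉ Q(√158). By the tower law [K:Q] = [Q(√158,√218):Q(√158)] · [Q(√158):Q] = 2 · 2 = 4.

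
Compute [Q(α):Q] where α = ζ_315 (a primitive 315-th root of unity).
[Q(α):Q] = 144

The minimal polynomial of ζ_315 over Q is the 315-th cyclotomic polynomial Φ_315(x), which is irreducible over Q and has degree φ(315) = 144. Hence [Q(α):Q] = φ(315) = 144.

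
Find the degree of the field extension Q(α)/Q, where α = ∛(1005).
[Q(α):Q] = 3

The minimal polynomial of α is x^3 - 1005, irreducible over Q since 1005 is not a perfect cube (so x^3 - 1005 has no rational root). Hence [Q(α):Q] = deg(m_α) = 3.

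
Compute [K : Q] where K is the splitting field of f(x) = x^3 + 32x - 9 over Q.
[K : Q] = 6

By the rational root test, any rational root of the monic integer polynomial f(x) = x^3 + 32x - 9 must be an integer dividing the constant term -9, i.e. one of ±{1, 3, 9}. Evaluating: f(1) = 24, f(-1) = -42, f(3) = 114, f(-3) = -132, f(9) = 1008, f(-9) = -1026; none is 0, so f has no rational root and is therefore irreducible over Q (a cubic with no linear factor over a field is irreducible). For an irreducible cubic, the Galois group is A_3 or S_3 according as the discriminant disc(f) = -4a^3 - 27b^2 = -4·(32)^3 - 27·(-9)^2 = -133259 is or is not a square in Q. Here disc(f) = -133259 is not a perfect square in Q, so the Galois group of f over Q is not contained in A_3 and must be all of S_3. The splitting field has degree |S_3| = 6 over Q, so [K : Q] = 6.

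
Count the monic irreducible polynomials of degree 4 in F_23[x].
There are 69828 monic irreducible polynomials of degree 4 over F_23

Each element of F_{23^4} that lies in no proper subfield is a root of exactly one monic irreducible of degree 4 over F_23, and each such polynomial has 4 distinct roots in F_{23^4}. By Möbius inversion the count is N_23(4) = (1/4) Σ_{d|4} μ(4/d) · 23^d = (1/4)(μ(4)·23^1 + μ(2)·23^2 + μ(1)·23^4) = 279312/4 = 69828.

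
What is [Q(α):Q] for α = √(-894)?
[Q(α):Q] = 2

[Q(α):Q] equals the degree of the minimal polynomial of α. Here α^2 = -894 and x^2 + 894 is irreducible (d = -894 is squarefree, ≠ 1, hence not a square), so deg(m_α) = 2. Thus [Q(α):Q] = 2.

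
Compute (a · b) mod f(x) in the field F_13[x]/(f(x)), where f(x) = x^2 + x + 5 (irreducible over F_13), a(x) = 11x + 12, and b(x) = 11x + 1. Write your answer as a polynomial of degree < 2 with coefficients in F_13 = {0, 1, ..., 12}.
a · b ≡ 9x + 5 (mod f(x))

Multiply in F_13[x]: a(x)·b(x) = (11x + 12)·(11x + 1) = 4x^2 + 12. This has degree ≥ 2, so divide by f(x) over F_13: 4x^2 + 12 = (4)·(x^2 + x + 5) + (9x + 5). Hence a·b ≡ 9x + 5 (mod f). (F_13[x]/(f) is a field with 13^2 = 169 elements since f is irreducible of degree 2.)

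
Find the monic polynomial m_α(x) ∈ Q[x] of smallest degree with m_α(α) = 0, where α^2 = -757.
m_α(x) = x^2 + 757

α satisfies α^2 + 757 = 0, so x^2 + 757 annihilates α. Since d = -757 is squarefree and ≠ 1, it is not a perfect square in Q, so x^2 + 757 has no rational root and is therefore irreducible over Q (a degree-2 polynomial over a field is irreducible iff it has no root). Hence m_α(x) = x^2 + 757.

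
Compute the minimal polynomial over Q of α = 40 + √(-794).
m_α(x) = x^2 - 80x + 2394

From α - 40 = √(-794), squaring gives (α - 40)^2 = -794, i.e. α^2 - 80α + 1600 = -794, so α^2 - 80α + 2394 = 0. The discriminant of x^2 - 80x + 2394 is (-80)^2 - 4·(2394) = 6400 - 9576 = -3176, and 4·(-794) is not a perfect square in Q since -794 is squarefree and ≠ 1. Hence x^2 - 80x + 2394 is irreducible over Q and is the minimal polynomial of α.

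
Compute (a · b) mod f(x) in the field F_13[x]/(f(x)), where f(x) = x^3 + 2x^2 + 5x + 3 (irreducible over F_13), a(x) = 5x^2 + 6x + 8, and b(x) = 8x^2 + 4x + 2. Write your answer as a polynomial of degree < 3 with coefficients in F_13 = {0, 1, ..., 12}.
a · b ≡ 10x (mod f(x))

Multiply in F_13[x]: a(x)·b(x) = (5x^2 + 6x + 8)·(8x^2 + 4x + 2) = x^4 + 3x^3 + 7x^2 + 5x + 3. This has degree ≥ 3, so divide by f(x) over F_13: x^4 + 3x^3 + 7x^2 + 5x + 3 = (x + 1)·(x^3 + 2x^2 + 5x + 3) + (10x). Hence a·b ≡ 10x (mod f). (F_13[x]/(f) is a field with 13^3 = 2197 elements since f is irreducible of degree 3.)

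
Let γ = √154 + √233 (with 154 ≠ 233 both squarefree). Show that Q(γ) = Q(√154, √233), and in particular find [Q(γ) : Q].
[Q(γ) : Q] = 4 (equivalently, Q(γ) = Q(√154, √233))

Obviously Q(γ) ⊆ Q(√154, √233), and [Q(√154, √233):Q] = 4 (since 154, 233 are distinct squarefree integers > 1 with 35882 not a perfect square). To show equality we compute the minimal polynomial of γ. From γ = √154 + √233: γ^2 = 154 + 2√(35882) + 233 = 387 + 2√(35882), so γ^2 - 387 = 2√(35882); squaring, (γ^2 - 387)^2 = 4·35882, i.e. γ^4 - 774γ^2 + 149769 - 143528 = 0, i.e. γ^4 - 774γ^2 + 6241 = 0. So γ is a root of x^4 - 774x^2 + 6241. This polynomial is irreducible over Q: it has no rational root (each ±√154 ± √233 is irrational), and any factorization into two quadratics over Q would force √(35882) ∈ Q (pairing opposite roots) or √154, √233 ∈ Q (other pairings), all impossible. Hence [Q(γ):Q] = 4 = [Q(√154, √233):Q], so Q(γ) = Q(√154, √233).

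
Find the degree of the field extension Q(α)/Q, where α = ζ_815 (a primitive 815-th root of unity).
[Q(α):Q] = 648

The minimal polynomial of ζ_815 over Q is the 815-th cyclotomic polynomial Φ_815(x), which is irreducible over Q and has degree φ(815) = 648. Hence [Q(α):Q] = φ(815) = 648.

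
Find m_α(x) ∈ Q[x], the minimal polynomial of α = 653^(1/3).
m_α(x) = x^3 - 653

α satisfies α^3 = 653, so x^3 - 653 annihilates α. By the rational root test, a rational root p/q (in lowest terms) of x^3 - 653 would satisfy p^3 = 653 q^3, forcing q = 1 and p^3 = 653; but 653 is not a perfect cube, contradiction. A monic cubic over Q with no rational root is irreducible (any nontrivial factorization would include a linear factor). Hence x^3 - 653 is the minimal polynomial of α, and in particular [Q(α):Q] = 3.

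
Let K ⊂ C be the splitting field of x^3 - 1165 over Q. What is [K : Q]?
[K : Q] = 6

The roots of x^3 - 1165 are ∛1165, ω∛1165, ω^2∛1165 where ω = e^(2πi/3) is a primitive cube root of unity, so K = Q(∛1165, ω). Now [Q(∛1165):Q] = 3 (since 1165 is not a perfect cube, x^3 - 1165 is irreducible) and [Q(ω):Q] = 2. Both 2 and 3 divide [K:Q], and [K:Q] ≤ 3·2 = 6, so [K:Q] = 6. (Equivalently: Q(∛1165) ⊂ R but ω ∉ R, so [K : Q(∛1165)] = 2.)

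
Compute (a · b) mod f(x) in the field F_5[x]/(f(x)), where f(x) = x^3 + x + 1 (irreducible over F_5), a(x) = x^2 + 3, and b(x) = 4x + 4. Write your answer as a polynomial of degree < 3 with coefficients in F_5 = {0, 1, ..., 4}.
a · b ≡ 4x^2 + 3x + 3 (mod f(x))

Multiply in F_5[x]: a(x)·b(x) = (x^2 + 3)·(4x + 4) = 4x^3 + 4x^2 + 2x + 2. This has degree ≥ 3, so divide by f(x) over F_5: 4x^3 + 4x^2 + 2x + 2 = (4)·(x^3 + x + 1) + (4x^2 + 3x + 3). Hence a·b ≡ 4x^2 + 3x + 3 (mod f). (F_5[x]/(f) is a field with 5^3 = 125 elements since f is irreducible of degree 3.)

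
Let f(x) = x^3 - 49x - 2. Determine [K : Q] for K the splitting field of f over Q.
[K : Q] = 6

By the rational root test, any rational root of the monic integer polynomial f(x) = x^3 - 49x - 2 must be an integer dividing the constant term -2, i.e. one of ±{1, 2}. Evaluating: f(1) = -50, f(-1) = 46, f(2) = -92, f(-2) = 88; none is 0, so f has no rational root and is therefore irreducible over Q (a cubic with no linear factor over a field is irreducible). For an irreducible cubic, the Galois group is A_3 or S_3 according as the discriminant disc(f) = -4a^3 - 27b^2 = -4·(-49)^3 - 27·(-2)^2 = 470488 is or is not a square in Q. Here disc(f) = 470488 is not a perfect square in Q, so the Galois group of f over Q is not contained in A_3 and must be all of S_3. The splitting field has degree |S_3| = 6 over Q, so [K : Q] = 6.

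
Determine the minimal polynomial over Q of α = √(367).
m_α(x) = x^2 - 367

α satisfies α^2 - 367 = 0, so x^2 - 367 annihilates α. Since d = 367 is squarefree and ≠ 1, it is not a perfect square in Q, so x^2 - 367 has no rational root and is therefore irreducible over Q (a degree-2 polynomial over a field is irreducible iff it has no root). Hence m_α(x) = x^2 - 367.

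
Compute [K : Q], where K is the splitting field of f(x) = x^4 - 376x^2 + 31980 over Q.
[K : Q] = 4

Solving the quadratic in x^2: x^2 = (376 ± √(376^2 - 4·31980))/2 = (376 ± √13456)/2 = (376 ± 116)/2, giving x^2 = 246 or x^2 = 130. So f(x) = (x^2 - 246)(x^2 - 130) and the roots of f are ±√246, ±√130. Hence the splitting field is K = Q(√246, √130). Since 246 and 130 are distinct squarefree integers > 1, their product 31980 is not a perfect square, so √130 ∉ Q(√246). By the tower law [K:Q] = [Q(√246,√130):Q(√246)] · [Q(√246):Q] = 2 · 2 = 4.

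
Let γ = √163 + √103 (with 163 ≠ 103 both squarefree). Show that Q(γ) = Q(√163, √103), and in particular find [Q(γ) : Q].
[Q(γ) : Q] = 4 (equivalently, Q(γ) = Q(√163, √103))

Obviously Q(γ) ⊆ Q(√163, √103), and [Q(√163, √103):Q] = 4 (since 163, 103 are distinct squarefree integers > 1 with 16789 not a perfect square). To show equality we compute the minimal polynomial of γ. From γ = √163 + √103: γ^2 = 163 + 2√(16789) + 103 = 266 + 2√(16789), so γ^2 - 266 = 2√(16789); squaring, (γ^2 - 266)^2 = 4·16789, i.e. γ^4 - 532γ^2 + 70756 - 67156 = 0, i.e. γ^4 - 532γ^2 + 3600 = 0. So γ is a root of x^4 - 532x^2 + 3600. This polynomial is irreducible over Q: it has no rational root (each ±√163 ± √103 is irrational), and any factorization into two quadratics over Q would force √(16789) ∈ Q (pairing opposite roots) or √163, √103 ∈ Q (other pairings), all impossible. Hence [Q(γ):Q] = 4 = [Q(√163, √103):Q], so Q(γ) = Q(√163, √103).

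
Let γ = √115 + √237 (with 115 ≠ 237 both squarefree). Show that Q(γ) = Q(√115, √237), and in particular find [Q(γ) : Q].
[Q(γ) : Q] = 4 (equivalently, Q(γ) = Q(√115, √237))

Obviously Q(γ) ⊆ Q(√115, √237), and [Q(√115, √237):Q] = 4 (since 115, 237 are distinct squarefree integers > 1 with 27255 not a perfect square). To show equality we compute the minimal polynomial of γ. From γ = √115 + √237: γ^2 = 115 + 2√(27255) + 237 = 352 + 2√(27255), so γ^2 - 352 = 2√(27255); squaring, (γ^2 - 352)^2 = 4·27255, i.e. γ^4 - 704γ^2 + 123904 - 109020 = 0, i.e. γ^4 - 704γ^2 + 14884 = 0. So γ is a root of x^4 - 704x^2 + 14884. This polynomial is irreducible over Q: it has no rational root (each ±√115 ± √237 is irrational), and any factorization into two quadratics over Q would force √(27255) ∈ Q (pairing opposite roots) or √115, √237 ∈ Q (other pairings), all impossible. Hence [Q(γ):Q] = 4 = [Q(√115, √237):Q], so Q(γ) = Q(√115, √237).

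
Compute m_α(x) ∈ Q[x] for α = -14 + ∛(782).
m_α(x) = x^3 + 42x^2 + 588x + 1962

Set β = α + 14 = ∛(782), so β^3 = 782. Then (α + 14)^3 - 782 = 0, i.e. α is a root of g(x) = (x + 14)^3 - 782 = x^3 + 42x^2 + 588x + 1962. Since g(x) = h(x + 14) where h(x) = x^3 - 782, and h is irreducible over Q (because 782 is not a perfect cube, so h has no rational root, and a monic cubic with no rational root is irreducible), g is also irreducible (irreducibility is preserved under the substitution x → x + 14). Hence m_α(x) = x^3 + 42x^2 + 588x + 1962.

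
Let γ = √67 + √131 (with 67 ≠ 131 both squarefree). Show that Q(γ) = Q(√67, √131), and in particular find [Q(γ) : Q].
[Q(γ) : Q] = 4 (equivalently, Q(γ) = Q(√67, √131))

Obviously Q(γ) ⊆ Q(√67, √131), and [Q(√67, √131):Q] = 4 (since 67, 131 are distinct squarefree integers > 1 with 8777 not a perfect square). To show equality we compute the minimal polynomial of γ. From γ = √67 + √131: γ^2 = 67 + 2√(8777) + 131 = 198 + 2√(8777), so γ^2 - 198 = 2√(8777); squaring, (γ^2 - 198)^2 = 4·8777, i.e. γ^4 - 396γ^2 + 39204 - 35108 = 0, i.e. γ^4 - 396γ^2 + 4096 = 0. So γ is a root of x^4 - 396x^2 + 4096. This polynomial is irreducible over Q: it has no rational root (each ±√67 ± √131 is irrational), and any factorization into two quadratics over Q would force √(8777) ∈ Q (pairing opposite roots) or √67, √131 ∈ Q (other pairings), all impossible. Hence [Q(γ):Q] = 4 = [Q(√67, √131):Q], so Q(γ) = Q(√67, √131).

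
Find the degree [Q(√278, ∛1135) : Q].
[Q(√278, ∛1135) : Q] = 6

Let L = Q(√278, ∛1135). Since Q(√278) ⊂ L and [Q(√278):Q] = 2, the tower law gives 2 | [L:Q]. Likewise Q(∛1135) ⊂ L with [Q(∛1135):Q] = 3 (because 1135 is not a perfect cube), so 3 | [L:Q]. As gcd(2,3) = 1, [L:Q] is divisible by 6. Conversely L is generated over Q by √278 and ∛1135, so [L:Q] ≤ 2·3 = 6. Therefore [Q(√278, ∛1135) : Q] = 6.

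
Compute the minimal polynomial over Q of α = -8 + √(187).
m_α(x) = x^2 + 16x - 123

From α + 8 = √(187), squaring gives (α + 8)^2 = 187, i.e. α^2 + 16α + 64 = 187, so α^2 + 16α - 123 = 0. The discriminant of x^2 + 16x - 123 is (16)^2 - 4·(-123) = 256 + 492 = 748, and 4·(187) is not a perfect square in Q since 187 is squarefree and ≠ 1. Hence x^2 + 16x - 123 is irreducible over Q and is the minimal polynomial of α.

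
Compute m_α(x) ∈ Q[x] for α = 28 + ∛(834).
m_α(x) = x^3 - 84x^2 + 2352x - 22786

Set β = α - 28 = ∛(834), so β^3 = 834. Then (α - 28)^3 - 834 = 0, i.e. α is a root of g(x) = (x - 28)^3 - 834 = x^3 - 84x^2 + 2352x - 22786. Since g(x) = h(x - 28) where h(x) = x^3 - 834, and h is irreducible over Q (because 834 is not a perfect cube, so h has no rational root, and a monic cubic with no rational root is irreducible), g is also irreducible (irreducibility is preserved under the substitution x → x - 28). Hence m_α(x) = x^3 - 84x^2 + 2352x - 22786.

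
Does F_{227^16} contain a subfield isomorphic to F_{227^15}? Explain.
No: F_{227^15} is not a subfield of F_{227^16}

F_{p^m} embeds in F_{p^n} iff m | n. Here 15 ∤ 16 (since 16 = 1·15 + 1 with remainder 1 ≠ 0), so F_{227^15} is not a subfield of F_{227^16}. Equivalently: if it were, the tower law would give 15 = [F_{227^15}:F_227] dividing [F_{227^16}:F_227] = 16, contradiction.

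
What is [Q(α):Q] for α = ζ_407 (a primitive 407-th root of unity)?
[Q(α):Q] = 360

The minimal polynomial of ζ_407 over Q is the 407-th cyclotomic polynomial Φ_407(x), which is irreducible over Q and has degree φ(407) = 360. Hence [Q(α):Q] = φ(407) = 360.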